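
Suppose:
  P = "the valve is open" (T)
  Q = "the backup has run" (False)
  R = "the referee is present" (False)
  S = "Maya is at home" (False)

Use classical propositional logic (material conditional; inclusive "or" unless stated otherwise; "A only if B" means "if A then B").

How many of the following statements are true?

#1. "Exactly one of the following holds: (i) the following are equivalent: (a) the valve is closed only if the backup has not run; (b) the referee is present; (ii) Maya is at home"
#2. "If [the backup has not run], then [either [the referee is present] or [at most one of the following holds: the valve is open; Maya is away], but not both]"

#1: This is ((~P -> ~Q) <-> R) xor S.

~P = ~T = F
~Q = ~F = T
~P -> ~Q = F -> T = T
(~P -> ~Q) <-> R = T <-> F = F
((~P -> ~Q) <-> R) xor S = F xor F = F
Thus #1 is false.

#2: Formalization: ~Q -> (R xor (P nand ~S))

~Q = ~F = T
~S = ~F = T
P nand ~S = T nand T = F
R xor (P nand ~S) = F xor F = F
~Q -> (R xor (P nand ~S)) = T -> F = F
Thus #2 is false.

Count: 0.

0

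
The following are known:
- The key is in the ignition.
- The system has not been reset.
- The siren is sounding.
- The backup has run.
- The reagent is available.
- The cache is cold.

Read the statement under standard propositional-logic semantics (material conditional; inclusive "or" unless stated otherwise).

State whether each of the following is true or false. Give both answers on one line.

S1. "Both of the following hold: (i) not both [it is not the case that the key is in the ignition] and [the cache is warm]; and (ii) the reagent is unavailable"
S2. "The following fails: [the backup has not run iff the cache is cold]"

Let G = "the key is in the ignition" (T), V = "the cache is warm" (F), N = "the reagent is available" (T), W = "the backup has run" (T).

S1: In symbols: (~G nand V) & ~N

~G = ~T = F
~G nand V = F nand F = T
~N = ~T = F
(~G nand V) & ~N = T & F = F
Hence S1 is false.

S2: Formalization: ~(~W <-> ~V)

~W = ~T = F
~V = ~F = T
~W <-> ~V = F <-> T = F
~(~W <-> ~V) = ~F = T
Hence S2 is true.

S1 F; S2 T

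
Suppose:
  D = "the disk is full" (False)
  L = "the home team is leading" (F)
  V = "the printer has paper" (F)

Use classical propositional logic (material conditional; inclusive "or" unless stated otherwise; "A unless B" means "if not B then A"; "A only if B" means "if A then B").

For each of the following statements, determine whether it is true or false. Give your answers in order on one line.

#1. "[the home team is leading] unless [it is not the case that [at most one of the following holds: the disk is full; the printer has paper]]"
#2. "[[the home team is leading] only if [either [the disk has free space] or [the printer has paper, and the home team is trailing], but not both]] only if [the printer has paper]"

#1 F / #2 F

#1: In symbols: L ∨ ¬(D ↑ V)

D ↑ V = F ↑ F = T
¬(D ↑ V) = ¬T = F
L ∨ ¬(D ↑ V) = F ∨ F = F
Thus #1 is false.

#2: This is (L → (¬D ⊕ (V ∧ ¬L))) → V.

¬D = ¬F = T
¬L = ¬F = T
V ∧ ¬L = F ∧ T = F
¬D ⊕ (V ∧ ¬L) = T ⊕ F = T
L → (¬D ⊕ (V ∧ ¬L)) = F → T = T
(L → (¬D ⊕ (V ∧ ¬L))) → V = T → F = F
So #2 is false.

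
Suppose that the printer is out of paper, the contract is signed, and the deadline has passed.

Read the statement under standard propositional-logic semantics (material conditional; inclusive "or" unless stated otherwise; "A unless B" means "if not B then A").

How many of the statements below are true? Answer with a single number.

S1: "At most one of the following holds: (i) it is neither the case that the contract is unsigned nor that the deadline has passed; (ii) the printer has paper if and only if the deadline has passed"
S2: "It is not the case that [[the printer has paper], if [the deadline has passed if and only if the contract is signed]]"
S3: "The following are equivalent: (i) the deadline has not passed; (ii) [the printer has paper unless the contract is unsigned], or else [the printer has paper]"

Let D = "the contract is signed" (T), Q = "the deadline has passed" (T), V = "the printer has paper" (F).

S1: This is (¬D ↓ Q) ↑ (V ↔ Q).

¬D = ¬T = F
¬D ↓ Q = F ↓ T = F
V ↔ Q = F ↔ T = F
(¬D ↓ Q) ↑ (V ↔ Q) = F ↑ F = T
Thus S1 is true.

S2: In symbols: ¬((Q ↔ D) → V)

Q ↔ D = T ↔ T = T
(Q ↔ D) → V = T → F = F
¬((Q ↔ D) → V) = ¬F = T
Thus S2 is true.

S3: Formalization: ¬Q ↔ ((V ∨ ¬D) ∨ V)

¬Q = ¬T = F
¬D = ¬T = F
V ∨ ¬D = F ∨ F = F
(V ∨ ¬D) ∨ V = F ∨ F = F
¬Q ↔ ((V ∨ ¬D) ∨ V) = F ↔ F = T
So S3 is true.

Count: 3.

3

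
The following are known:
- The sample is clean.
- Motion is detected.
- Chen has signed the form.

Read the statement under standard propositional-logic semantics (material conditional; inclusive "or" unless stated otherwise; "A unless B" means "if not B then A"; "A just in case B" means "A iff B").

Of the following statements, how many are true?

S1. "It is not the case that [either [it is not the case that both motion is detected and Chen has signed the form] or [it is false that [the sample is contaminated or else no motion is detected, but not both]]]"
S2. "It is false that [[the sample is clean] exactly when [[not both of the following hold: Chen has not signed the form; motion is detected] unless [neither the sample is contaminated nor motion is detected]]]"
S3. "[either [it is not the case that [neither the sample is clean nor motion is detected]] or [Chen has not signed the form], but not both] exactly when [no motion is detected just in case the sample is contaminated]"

1

Let L = "motion is detected" (T), V = "Chen has signed the form" (T), U = "the sample is contaminated" (F).

S1: In symbols: ~((L nand V) | ~(U xor ~L))

L nand V = T nand T = F
~L = ~T = F
U xor ~L = F xor F = F
~(U xor ~L) = ~F = T
(L nand V) | ~(U xor ~L) = F | T = T
~((L nand V) | ~(U xor ~L)) = ~T = F
Hence S1 is false.

S2: Parsed as ~(~U <-> ((~V nand L) | (U nor L)))

~U = ~F = T
~V = ~T = F
~V nand L = F nand T = T
U nor L = F nor T = F
(~V nand L) | (U nor L) = T | F = T
~U <-> ((~V nand L) | (U nor L)) = T <-> T = T
~(~U <-> ((~V nand L) | (U nor L))) = ~T = F
Thus S2 is false.

S3: Formalization: (~(~U nor L) xor ~V) <-> (~L <-> U)

~U = ~F = T
~U nor L = T nor T = F
~(~U nor L) = ~F = T
~V = ~T = F
~(~U nor L) xor ~V = T xor F = T
~L = ~T = F
~L <-> U = F <-> F = T
(~(~U nor L) xor ~V) <-> (~L <-> U) = T <-> T = T
Thus S3 is true.

Count: 1.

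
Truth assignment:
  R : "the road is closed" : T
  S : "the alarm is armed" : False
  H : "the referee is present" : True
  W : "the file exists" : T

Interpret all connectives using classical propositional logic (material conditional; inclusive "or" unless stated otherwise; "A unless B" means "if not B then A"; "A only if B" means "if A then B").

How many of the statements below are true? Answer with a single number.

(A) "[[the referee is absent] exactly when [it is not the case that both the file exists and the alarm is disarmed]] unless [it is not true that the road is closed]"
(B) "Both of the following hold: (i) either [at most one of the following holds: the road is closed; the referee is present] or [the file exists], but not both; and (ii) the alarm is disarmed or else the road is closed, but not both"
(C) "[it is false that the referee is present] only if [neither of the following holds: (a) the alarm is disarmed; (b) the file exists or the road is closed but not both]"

(A): Parsed as (~H <-> (W nand ~S)) | ~R

~H = ~T = F
~S = ~F = T
W nand ~S = T nand T = F
~H <-> (W nand ~S) = F <-> F = T
~R = ~T = F
(~H <-> (W nand ~S)) | ~R = T | F = T
So (A) is true.

(B): In symbols: ((R nand H) xor W) & (~S xor R)

R nand H = T nand T = F
(R nand H) xor W = F xor T = T
~S = ~F = T
~S xor R = T xor T = F
((R nand H) xor W) & (~S xor R) = T & F = F
So (B) is false.

(C): Formalization: ~H -> (~S nor (W xor R))

~H = ~T = F
~S = ~F = T
W xor R = T xor T = F
~S nor (W xor R) = T nor F = F
~H -> (~S nor (W xor R)) = F -> F = T
So (C) is true.

True statements: 2 ((A), (C)).

2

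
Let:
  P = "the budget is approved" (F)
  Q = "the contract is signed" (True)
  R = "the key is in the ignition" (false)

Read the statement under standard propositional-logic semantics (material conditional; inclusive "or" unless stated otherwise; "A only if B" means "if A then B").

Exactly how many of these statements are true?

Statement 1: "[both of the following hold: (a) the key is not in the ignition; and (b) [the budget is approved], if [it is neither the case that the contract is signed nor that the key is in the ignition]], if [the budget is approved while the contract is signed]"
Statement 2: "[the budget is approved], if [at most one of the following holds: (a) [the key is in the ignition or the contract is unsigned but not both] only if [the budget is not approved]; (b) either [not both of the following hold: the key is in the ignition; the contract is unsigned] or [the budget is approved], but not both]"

2

Statement 1: Formalization: (P & Q) -> (~R & ((Q nor R) -> P))

P & Q = F & T = F
~R = ~F = T
Q nor R = T nor F = F
(Q nor R) -> P = F -> F = T
~R & ((Q nor R) -> P) = T & T = T
(P & Q) -> (~R & ((Q nor R) -> P)) = F -> T = T
Thus Statement 1 is true.

Statement 2: Formalization: (((R xor ~Q) -> ~P) nand ((R nand ~Q) xor P)) -> P

~Q = ~T = F
R xor ~Q = F xor F = F
~P = ~F = T
(R xor ~Q) -> ~P = F -> T = T
~Q = ~T = F
R nand ~Q = F nand F = T
(R nand ~Q) xor P = T xor F = T
((R xor ~Q) -> ~P) nand ((R nand ~Q) xor P) = T nand T = F
(((R xor ~Q) -> ~P) nand ((R nand ~Q) xor P)) -> P = F -> F = T
So Statement 2 is true.

Count: 2.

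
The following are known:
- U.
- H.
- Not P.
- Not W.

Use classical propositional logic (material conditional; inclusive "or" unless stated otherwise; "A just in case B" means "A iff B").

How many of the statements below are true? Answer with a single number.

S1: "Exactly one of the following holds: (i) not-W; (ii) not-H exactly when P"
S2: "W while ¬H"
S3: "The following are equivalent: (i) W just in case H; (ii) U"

0

S1: Parsed as not W xor (not H iff P)

not W = not False = True
not H = not True = False
not H iff P = False iff False = True
not W xor (not H iff P) = True xor True = False
Thus S1 is false.

S2: In symbols: W and not H

not H = not True = False
W and not H = False and False = False
Thus S2 is false.

S3: Formalization: (W iff H) iff U

W iff H = False iff True = False
(W iff H) iff U = False iff True = False
Hence S3 is false.

Count: 0.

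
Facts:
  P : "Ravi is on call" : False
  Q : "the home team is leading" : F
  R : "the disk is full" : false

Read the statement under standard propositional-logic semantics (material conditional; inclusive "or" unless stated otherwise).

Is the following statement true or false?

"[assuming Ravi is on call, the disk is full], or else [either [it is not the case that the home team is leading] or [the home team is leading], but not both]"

Formalization: (P → R) ∨ (¬Q ⊕ Q)

P → R = F → F = T
¬Q = ¬F = T
¬Q ⊕ Q = T ⊕ F = T
(P → R) ∨ (¬Q ⊕ Q) = T ∨ T = T

True.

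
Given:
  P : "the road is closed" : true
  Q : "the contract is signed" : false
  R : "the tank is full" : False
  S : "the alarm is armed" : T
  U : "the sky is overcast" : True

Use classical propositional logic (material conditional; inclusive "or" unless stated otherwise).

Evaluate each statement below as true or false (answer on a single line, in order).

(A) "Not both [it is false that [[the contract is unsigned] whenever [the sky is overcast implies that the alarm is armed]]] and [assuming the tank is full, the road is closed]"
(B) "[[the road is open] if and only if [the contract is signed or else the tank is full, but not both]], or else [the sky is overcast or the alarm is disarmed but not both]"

(A) true; (B) true

(A): This is ¬((U → S) → ¬Q) ↑ (R → P).

U → S = T → T = T
¬Q = ¬F = T
(U → S) → ¬Q = T → T = T
¬((U → S) → ¬Q) = ¬T = F
R → P = F → T = T
¬((U → S) → ¬Q) ↑ (R → P) = F ↑ T = T
So (A) is true.

(B): This is (¬P ↔ (Q ⊕ R)) ∨ (U ⊕ ¬S).

¬P = ¬T = F
Q ⊕ R = F ⊕ F = F
¬P ↔ (Q ⊕ R) = F ↔ F = T
¬S = ¬T = F
U ⊕ ¬S = T ⊕ F = T
(¬P ↔ (Q ⊕ R)) ∨ (U ⊕ ¬S) = T ∨ T = T
So (B) is true.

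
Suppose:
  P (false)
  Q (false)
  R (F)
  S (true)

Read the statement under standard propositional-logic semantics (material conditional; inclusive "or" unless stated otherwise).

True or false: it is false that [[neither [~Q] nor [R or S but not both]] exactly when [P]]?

The statement is false.

Formalization: ~((~Q nor (R xor S)) <-> P)

~Q = ~F = T
R xor S = F xor T = T
~Q nor (R xor S) = T nor T = F
(~Q nor (R xor S)) <-> P = F <-> F = T
~((~Q nor (R xor S)) <-> P) = ~T = F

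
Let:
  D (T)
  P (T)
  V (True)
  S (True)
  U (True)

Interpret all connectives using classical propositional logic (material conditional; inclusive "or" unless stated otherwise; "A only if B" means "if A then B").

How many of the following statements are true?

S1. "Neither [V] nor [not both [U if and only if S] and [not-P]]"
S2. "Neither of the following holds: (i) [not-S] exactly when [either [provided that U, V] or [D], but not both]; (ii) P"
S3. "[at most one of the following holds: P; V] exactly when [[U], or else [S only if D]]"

S1: Parsed as V nor ((U iff S) nand not P)

U iff S = True iff True = True
not P = not True = False
(U iff S) nand not P = True nand False = True
V nor ((U iff S) nand not P) = True nor True = False
Hence S1 is false.

S2: In symbols: (not S iff ((U -> V) xor D)) nor P

not S = not True = False
U -> V = True -> True = True
(U -> V) xor D = True xor True = False
not S iff ((U -> V) xor D) = False iff False = True
(not S iff ((U -> V) xor D)) nor P = True nor True = False
So S2 is false.

S3: This is (P nand V) iff (U or (S -> D)).

P nand V = True nand True = False
S -> D = True -> True = True
U or (S -> D) = True or True = True
(P nand V) iff (U or (S -> D)) = False iff True = False
Thus S3 is false.

0 of the 3 statements are true (none).

0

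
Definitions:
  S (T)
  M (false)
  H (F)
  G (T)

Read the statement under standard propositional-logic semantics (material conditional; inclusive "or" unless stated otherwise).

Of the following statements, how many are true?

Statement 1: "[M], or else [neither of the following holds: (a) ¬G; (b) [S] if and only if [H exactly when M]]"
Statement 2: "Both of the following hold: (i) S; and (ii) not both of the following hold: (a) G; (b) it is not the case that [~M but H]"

0

Statement 1: Formalization: M | (~G nor (S <-> (H <-> M)))

~G = ~T = F
H <-> M = F <-> F = T
S <-> (H <-> M) = T <-> T = T
~G nor (S <-> (H <-> M)) = F nor T = F
M | (~G nor (S <-> (H <-> M))) = F | F = F
Hence Statement 1 is false.

Statement 2: Parsed as S & (G nand ~(~M & H))

~M = ~F = T
~M & H = T & F = F
~(~M & H) = ~F = T
G nand ~(~M & H) = T nand T = F
S & (G nand ~(~M & H)) = T & F = F
Hence Statement 2 is false.

0 of the 2 statements are true (none).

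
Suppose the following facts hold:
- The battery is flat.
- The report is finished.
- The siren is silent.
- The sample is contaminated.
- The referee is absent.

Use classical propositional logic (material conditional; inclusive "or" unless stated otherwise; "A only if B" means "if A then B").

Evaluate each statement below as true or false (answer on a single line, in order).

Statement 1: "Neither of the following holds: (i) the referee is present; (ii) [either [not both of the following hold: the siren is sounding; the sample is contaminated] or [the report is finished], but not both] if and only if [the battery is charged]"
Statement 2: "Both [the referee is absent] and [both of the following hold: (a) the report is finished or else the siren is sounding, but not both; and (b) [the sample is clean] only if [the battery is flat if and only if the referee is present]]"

Let U = "the referee is present" (F), R = "the siren is sounding" (F), S = "the sample is contaminated" (T), Q = "the report is finished" (T), P = "the battery is charged" (F).

Statement 1: This is U ↓ (((R ↑ S) ⊕ Q) ↔ P).

R ↑ S = F ↑ T = T
(R ↑ S) ⊕ Q = T ⊕ T = F
((R ↑ S) ⊕ Q) ↔ P = F ↔ F = T
U ↓ (((R ↑ S) ⊕ Q) ↔ P) = F ↓ T = F
Thus Statement 1 is false.

Statement 2: Formalization: ¬U ∧ ((Q ⊕ R) ∧ (¬S → (¬P ↔ U)))

¬U = ¬F = T
Q ⊕ R = T ⊕ F = T
¬S = ¬T = F
¬P = ¬F = T
¬P ↔ U = T ↔ F = F
¬S → (¬P ↔ U) = F → F = T
(Q ⊕ R) ∧ (¬S → (¬P ↔ U)) = T ∧ T = T
¬U ∧ ((Q ⊕ R) ∧ (¬S → (¬P ↔ U))) = T ∧ T = T
Hence Statement 2 is true.

Statement 1 F / Statement 2 T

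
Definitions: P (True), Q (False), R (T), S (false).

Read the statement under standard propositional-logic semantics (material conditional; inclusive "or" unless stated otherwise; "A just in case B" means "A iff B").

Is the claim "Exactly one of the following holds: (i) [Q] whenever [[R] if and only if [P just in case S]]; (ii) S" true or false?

True

Values: R=True, P=True, S=False, Q=False.
In symbols: ((R iff (P iff S)) -> Q) xor S

P iff S = True iff False = False
R iff (P iff S) = True iff False = False
(R iff (P iff S)) -> Q = False -> False = True
((R iff (P iff S)) -> Q) xor S = True xor False = True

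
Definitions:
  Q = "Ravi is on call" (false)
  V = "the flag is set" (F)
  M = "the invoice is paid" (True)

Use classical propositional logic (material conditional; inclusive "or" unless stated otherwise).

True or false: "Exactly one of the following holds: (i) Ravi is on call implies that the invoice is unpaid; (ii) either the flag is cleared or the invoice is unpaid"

This is (Q -> ~M) xor (~V | ~M).

~M = ~T = F
Q -> ~M = F -> F = T
~V = ~F = T
~M = ~T = F
~V | ~M = T | F = T
(Q -> ~M) xor (~V | ~M) = T xor T = F

false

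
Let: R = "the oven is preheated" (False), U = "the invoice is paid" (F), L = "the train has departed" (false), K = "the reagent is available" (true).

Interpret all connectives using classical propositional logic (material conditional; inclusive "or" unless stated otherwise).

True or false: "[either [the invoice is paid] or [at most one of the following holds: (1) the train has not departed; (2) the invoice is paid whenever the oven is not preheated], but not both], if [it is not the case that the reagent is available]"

Values: K=T, U=F, L=F, R=F.
This is ¬K → (U ⊕ (¬L ↑ (¬R → U))).

¬K = ¬T = F
¬L = ¬F = T
¬R = ¬F = T
¬R → U = T → F = F
¬L ↑ (¬R → U) = T ↑ F = T
U ⊕ (¬L ↑ (¬R → U)) = F ⊕ T = T
¬K → (U ⊕ (¬L ↑ (¬R → U))) = F → T = T

True.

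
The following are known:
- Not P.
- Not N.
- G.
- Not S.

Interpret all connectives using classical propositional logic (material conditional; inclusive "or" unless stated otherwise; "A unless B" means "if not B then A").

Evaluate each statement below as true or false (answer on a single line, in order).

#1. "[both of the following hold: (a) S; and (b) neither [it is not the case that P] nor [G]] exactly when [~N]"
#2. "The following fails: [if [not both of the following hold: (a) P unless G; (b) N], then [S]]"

#1 F; #2 T

#1: In symbols: (S and (not P nor G)) iff not N

not P = not False = True
not P nor G = True nor True = False
S and (not P nor G) = False and False = False
not N = not False = True
(S and (not P nor G)) iff not N = False iff True = False
So #1 is false.

#2: Formalization: not (((P or G) nand N) -> S)

P or G = False or True = True
(P or G) nand N = True nand False = True
((P or G) nand N) -> S = True -> False = False
not (((P or G) nand N) -> S) = not False = True
Thus #2 is true.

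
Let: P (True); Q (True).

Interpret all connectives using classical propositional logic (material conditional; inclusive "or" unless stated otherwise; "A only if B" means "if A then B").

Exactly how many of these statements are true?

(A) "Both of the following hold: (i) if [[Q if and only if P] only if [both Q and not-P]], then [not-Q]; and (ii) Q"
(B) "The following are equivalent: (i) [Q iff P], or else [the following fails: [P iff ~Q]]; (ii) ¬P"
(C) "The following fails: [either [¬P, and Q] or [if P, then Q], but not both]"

1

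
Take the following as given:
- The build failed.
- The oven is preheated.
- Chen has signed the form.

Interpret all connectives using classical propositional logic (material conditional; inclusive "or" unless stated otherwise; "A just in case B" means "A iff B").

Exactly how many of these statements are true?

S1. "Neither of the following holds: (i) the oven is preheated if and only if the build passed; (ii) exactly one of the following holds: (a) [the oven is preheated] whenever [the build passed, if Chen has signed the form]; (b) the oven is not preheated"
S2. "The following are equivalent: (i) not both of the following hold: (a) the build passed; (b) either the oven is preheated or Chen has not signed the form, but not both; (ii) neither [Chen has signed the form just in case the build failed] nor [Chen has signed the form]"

Let Q = "the oven is preheated" (T), P = "the build passed" (F), R = "Chen has signed the form" (T).

S1: Parsed as (Q <-> P) nor (((R -> P) -> Q) xor ~Q)

Q <-> P = T <-> F = F
R -> P = T -> F = F
(R -> P) -> Q = F -> T = T
~Q = ~T = F
((R -> P) -> Q) xor ~Q = T xor F = T
(Q <-> P) nor (((R -> P) -> Q) xor ~Q) = F nor T = F
Thus S1 is false.

S2: In symbols: (P nand (Q xor ~R)) <-> ((R <-> ~P) nor R)

~R = ~T = F
Q xor ~R = T xor F = T
P nand (Q xor ~R) = F nand T = T
~P = ~F = T
R <-> ~P = T <-> T = T
(R <-> ~P) nor R = T nor T = F
(P nand (Q xor ~R)) <-> ((R <-> ~P) nor R) = T <-> F = F
Thus S2 is false.

Count: 0.

0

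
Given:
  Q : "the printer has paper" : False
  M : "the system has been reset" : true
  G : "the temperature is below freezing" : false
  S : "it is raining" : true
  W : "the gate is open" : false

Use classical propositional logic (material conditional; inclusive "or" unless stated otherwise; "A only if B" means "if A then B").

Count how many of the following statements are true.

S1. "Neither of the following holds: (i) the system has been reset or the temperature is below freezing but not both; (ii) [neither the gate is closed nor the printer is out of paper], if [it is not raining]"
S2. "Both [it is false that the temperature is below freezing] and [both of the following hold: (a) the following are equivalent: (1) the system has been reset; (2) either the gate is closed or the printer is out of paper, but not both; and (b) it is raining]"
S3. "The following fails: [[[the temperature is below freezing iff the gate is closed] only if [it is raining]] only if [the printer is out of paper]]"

0

S1: Parsed as (M ⊕ G) ↓ (¬S → (¬W ↓ ¬Q))

M ⊕ G = T ⊕ F = T
¬S = ¬T = F
¬W = ¬F = T
¬Q = ¬F = T
¬W ↓ ¬Q = T ↓ T = F
¬S → (¬W ↓ ¬Q) = F → F = T
(M ⊕ G) ↓ (¬S → (¬W ↓ ¬Q)) = T ↓ T = F
Hence S1 is false.

S2: Formalization: ¬G ∧ ((M ↔ (¬W ⊕ ¬Q)) ∧ S)

¬G = ¬F = T
¬W = ¬F = T
¬Q = ¬F = T
¬W ⊕ ¬Q = T ⊕ T = F
M ↔ (¬W ⊕ ¬Q) = T ↔ F = F
(M ↔ (¬W ⊕ ¬Q)) ∧ S = F ∧ T = F
¬G ∧ ((M ↔ (¬W ⊕ ¬Q)) ∧ S) = T ∧ F = F
Hence S2 is false.

S3: This is ¬(((G ↔ ¬W) → S) → ¬Q).

¬W = ¬F = T
G ↔ ¬W = F ↔ T = F
(G ↔ ¬W) → S = F → T = T
¬Q = ¬F = T
((G ↔ ¬W) → S) → ¬Q = T → T = T
¬(((G ↔ ¬W) → S) → ¬Q) = ¬T = F
Hence S3 is false.

Count: 0.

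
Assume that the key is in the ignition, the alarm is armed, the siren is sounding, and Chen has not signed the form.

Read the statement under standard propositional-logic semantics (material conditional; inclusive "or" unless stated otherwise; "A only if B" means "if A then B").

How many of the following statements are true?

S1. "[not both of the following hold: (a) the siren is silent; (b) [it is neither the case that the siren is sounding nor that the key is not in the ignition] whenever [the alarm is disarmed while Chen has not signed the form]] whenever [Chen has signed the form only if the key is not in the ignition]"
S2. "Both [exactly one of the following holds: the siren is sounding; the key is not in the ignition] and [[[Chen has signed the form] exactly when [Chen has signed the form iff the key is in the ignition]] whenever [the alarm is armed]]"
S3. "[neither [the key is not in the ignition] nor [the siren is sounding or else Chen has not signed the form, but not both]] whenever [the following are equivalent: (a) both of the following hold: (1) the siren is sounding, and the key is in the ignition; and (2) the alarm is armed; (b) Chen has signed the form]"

3

Let S = "Chen has signed the form" (False), P = "the key is in the ignition" (True), R = "the siren is sounding" (True), Q = "the alarm is armed" (True).

S1: This is (S -> not P) -> (not R nand ((not Q and not S) -> (R nor not P))).

not P = not True = False
S -> not P = False -> False = True
not R = not True = False
not Q = not True = False
not S = not False = True
not Q and not S = False and True = False
not P = not True = False
R nor not P = True nor False = False
(not Q and not S) -> (R nor not P) = False -> False = True
not R nand ((not Q and not S) -> (R nor not P)) = False nand True = True
(S -> not P) -> (not R nand ((not Q and not S) -> (R nor not P))) = True -> True = True
Hence S1 is true.

S2: This is (R xor not P) and (Q -> (S iff (S iff P))).

not P = not True = False
R xor not P = True xor False = True
S iff P = False iff True = False
S iff (S iff P) = False iff False = True
Q -> (S iff (S iff P)) = True -> True = True
(R xor not P) and (Q -> (S iff (S iff P))) = True and True = True
So S2 is true.

S3: Formalization: (((R and P) and Q) iff S) -> (not P nor (R xor not S))

R and P = True and True = True
(R and P) and Q = True and True = True
((R and P) and Q) iff S = True iff False = False
not P = not True = False
not S = not False = True
R xor not S = True xor True = False
not P nor (R xor not S) = False nor False = True
(((R and P) and Q) iff S) -> (not P nor (R xor not S)) = False -> True = True
Hence S3 is true.

Count: 3.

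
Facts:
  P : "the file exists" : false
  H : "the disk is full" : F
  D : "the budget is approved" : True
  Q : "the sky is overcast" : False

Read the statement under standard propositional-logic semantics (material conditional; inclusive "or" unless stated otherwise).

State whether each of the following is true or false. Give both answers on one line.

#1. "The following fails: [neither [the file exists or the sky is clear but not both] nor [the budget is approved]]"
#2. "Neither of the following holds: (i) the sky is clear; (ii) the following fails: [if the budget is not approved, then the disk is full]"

#1 True / #2 False

#1: This is not ((P xor not Q) nor D).

not Q = not False = True
P xor not Q = False xor True = True
(P xor not Q) nor D = True nor True = False
not ((P xor not Q) nor D) = not False = True
Hence #1 is true.

#2: This is not Q nor not (not D -> H).

not Q = not False = True
not D = not True = False
not D -> H = False -> False = True
not (not D -> H) = not True = False
not Q nor not (not D -> H) = True nor False = False
So #2 is false.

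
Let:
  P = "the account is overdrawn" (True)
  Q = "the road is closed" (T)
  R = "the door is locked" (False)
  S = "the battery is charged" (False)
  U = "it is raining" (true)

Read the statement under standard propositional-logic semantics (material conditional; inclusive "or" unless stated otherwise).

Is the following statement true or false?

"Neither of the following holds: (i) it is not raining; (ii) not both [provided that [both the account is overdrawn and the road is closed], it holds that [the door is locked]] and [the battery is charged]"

Formalization: ¬U ↓ (((P ∧ Q) → R) ↑ S)

¬U = ¬T = F
P ∧ Q = T ∧ T = T
(P ∧ Q) → R = T → F = F
((P ∧ Q) → R) ↑ S = F ↑ F = T
¬U ↓ (((P ∧ Q) → R) ↑ S) = F ↓ T = F

False.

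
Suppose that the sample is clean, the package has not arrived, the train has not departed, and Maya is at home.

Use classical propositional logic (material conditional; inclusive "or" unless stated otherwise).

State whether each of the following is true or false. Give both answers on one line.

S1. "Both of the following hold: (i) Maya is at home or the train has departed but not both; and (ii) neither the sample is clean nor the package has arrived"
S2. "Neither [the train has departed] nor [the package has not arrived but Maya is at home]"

Let N = "Maya is at home" (T), Q = "the train has departed" (F), P = "the sample is contaminated" (F), M = "the package has arrived" (F).

S1: Parsed as (N ⊕ Q) ∧ (¬P ↓ M)

N ⊕ Q = T ⊕ F = T
¬P = ¬F = T
¬P ↓ M = T ↓ F = F
(N ⊕ Q) ∧ (¬P ↓ M) = T ∧ F = F
So S1 is false.

S2: Formalization: Q ↓ (¬M ∧ N)

¬M = ¬F = T
¬M ∧ N = T ∧ T = T
Q ↓ (¬M ∧ N) = F ↓ T = F
Hence S2 is false.

S1 F / S2 F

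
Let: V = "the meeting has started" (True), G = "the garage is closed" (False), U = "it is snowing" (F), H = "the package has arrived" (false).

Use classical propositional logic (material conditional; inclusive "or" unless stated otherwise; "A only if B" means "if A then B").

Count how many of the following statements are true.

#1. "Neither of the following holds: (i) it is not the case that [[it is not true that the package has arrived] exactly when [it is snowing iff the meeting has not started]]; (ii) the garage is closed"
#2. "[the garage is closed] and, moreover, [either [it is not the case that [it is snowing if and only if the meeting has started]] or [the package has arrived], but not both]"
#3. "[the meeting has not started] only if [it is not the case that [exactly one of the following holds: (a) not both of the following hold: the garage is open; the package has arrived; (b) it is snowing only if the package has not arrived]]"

#1: In symbols: ~(~H <-> (U <-> ~V)) nor G

~H = ~F = T
~V = ~T = F
U <-> ~V = F <-> F = T
~H <-> (U <-> ~V) = T <-> T = T
~(~H <-> (U <-> ~V)) = ~T = F
~(~H <-> (U <-> ~V)) nor G = F nor F = T
So #1 is true.

#2: Parsed as G & (~(U <-> V) xor H)

U <-> V = F <-> T = F
~(U <-> V) = ~F = T
~(U <-> V) xor H = T xor F = T
G & (~(U <-> V) xor H) = F & T = F
Thus #2 is false.

#3: Formalization: ~V -> ~((~G nand H) xor (U -> ~H))

~V = ~T = F
~G = ~F = T
~G nand H = T nand F = T
~H = ~F = T
U -> ~H = F -> T = T
(~G nand H) xor (U -> ~H) = T xor T = F
~((~G nand H) xor (U -> ~H)) = ~F = T
~V -> ~((~G nand H) xor (U -> ~H)) = F -> T = T
Thus #3 is true.

2 of the 3 statements are true.

2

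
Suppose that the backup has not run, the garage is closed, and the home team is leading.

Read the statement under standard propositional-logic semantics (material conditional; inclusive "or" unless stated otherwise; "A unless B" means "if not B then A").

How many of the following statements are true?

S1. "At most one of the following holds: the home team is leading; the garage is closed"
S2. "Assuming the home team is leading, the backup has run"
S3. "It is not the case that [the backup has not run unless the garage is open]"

Let R = "the home team is leading" (T), Q = "the garage is closed" (T), P = "the backup has run" (F).

S1: Parsed as R ↑ Q

R ↑ Q = T ↑ T = F
So S1 is false.

S2: Formalization: R → P

R → P = T → F = F
Hence S2 is false.

S3: Parsed as ¬(¬P ∨ ¬Q)

¬P = ¬F = T
¬Q = ¬T = F
¬P ∨ ¬Q = T ∨ F = T
¬(¬P ∨ ¬Q) = ¬T = F
Thus S3 is false.

True statements: 0 (none).

0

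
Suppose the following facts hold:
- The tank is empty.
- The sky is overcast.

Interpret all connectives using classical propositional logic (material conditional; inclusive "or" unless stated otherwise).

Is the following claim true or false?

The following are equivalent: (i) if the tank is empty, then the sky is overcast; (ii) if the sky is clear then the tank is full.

Let V = "the tank is full" (F), S = "the sky is overcast" (T).
Parsed as (~V -> S) <-> (~S -> V)

~V = ~F = T
~V -> S = T -> T = T
~S = ~T = F
~S -> V = F -> F = T
(~V -> S) <-> (~S -> V) = T <-> T = T

True.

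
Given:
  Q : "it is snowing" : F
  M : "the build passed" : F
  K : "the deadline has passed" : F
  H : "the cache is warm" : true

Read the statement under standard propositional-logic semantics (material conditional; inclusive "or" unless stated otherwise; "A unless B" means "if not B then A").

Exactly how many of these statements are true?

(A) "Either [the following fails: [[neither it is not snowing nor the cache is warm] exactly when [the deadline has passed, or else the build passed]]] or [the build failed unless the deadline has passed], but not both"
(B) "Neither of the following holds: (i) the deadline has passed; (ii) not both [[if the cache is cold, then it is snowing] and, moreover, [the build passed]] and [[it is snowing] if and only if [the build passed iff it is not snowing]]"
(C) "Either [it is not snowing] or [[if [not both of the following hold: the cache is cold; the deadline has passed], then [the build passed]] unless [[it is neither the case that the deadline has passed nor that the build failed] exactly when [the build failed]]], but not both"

2

(A): Formalization: not ((not Q nor H) iff (K or M)) xor (not M or K)

not Q = not False = True
not Q nor H = True nor True = False
K or M = False or False = False
(not Q nor H) iff (K or M) = False iff False = True
not ((not Q nor H) iff (K or M)) = not True = False
not M = not False = True
not M or K = True or False = True
not ((not Q nor H) iff (K or M)) xor (not M or K) = False xor True = True
So (A) is true.

(B): This is K nor (((not H -> Q) and M) nand (Q iff (M iff not Q))).

not H = not True = False
not H -> Q = False -> False = True
(not H -> Q) and M = True and False = False
not Q = not False = True
M iff not Q = False iff True = False
Q iff (M iff not Q) = False iff False = True
((not H -> Q) and M) nand (Q iff (M iff not Q)) = False nand True = True
K nor (((not H -> Q) and M) nand (Q iff (M iff not Q))) = False nor True = False
Hence (B) is false.

(C): In symbols: not Q xor (((not H nand K) -> M) or ((K nor not M) iff not M))

not Q = not False = True
not H = not True = False
not H nand K = False nand False = True
(not H nand K) -> M = True -> False = False
not M = not False = True
K nor not M = False nor True = False
not M = not False = True
(K nor not M) iff not M = False iff True = False
((not H nand K) -> M) or ((K nor not M) iff not M) = False or False = False
not Q xor (((not H nand K) -> M) or ((K nor not M) iff not M)) = True xor False = True
Hence (C) is true.

True statements: 2.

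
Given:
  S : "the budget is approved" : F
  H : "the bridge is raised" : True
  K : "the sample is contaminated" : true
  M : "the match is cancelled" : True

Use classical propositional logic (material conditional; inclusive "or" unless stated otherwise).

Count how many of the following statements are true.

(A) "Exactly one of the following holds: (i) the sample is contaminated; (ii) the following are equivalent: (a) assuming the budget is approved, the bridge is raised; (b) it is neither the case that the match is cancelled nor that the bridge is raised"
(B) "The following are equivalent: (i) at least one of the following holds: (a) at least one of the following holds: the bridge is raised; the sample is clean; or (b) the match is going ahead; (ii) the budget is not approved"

(A): In symbols: K ⊕ ((S → H) ↔ (M ↓ H))

S → H = F → T = T
M ↓ H = T ↓ T = F
(S → H) ↔ (M ↓ H) = T ↔ F = F
K ⊕ ((S → H) ↔ (M ↓ H)) = T ⊕ F = T
Hence (A) is true.

(B): Formalization: ((H ∨ ¬K) ∨ ¬M) ↔ ¬S

¬K = ¬T = F
H ∨ ¬K = T ∨ F = T
¬M = ¬T = F
(H ∨ ¬K) ∨ ¬M = T ∨ F = T
¬S = ¬F = T
((H ∨ ¬K) ∨ ¬M) ↔ ¬S = T ↔ T = T
Thus (B) is true.

True statements: 2.

2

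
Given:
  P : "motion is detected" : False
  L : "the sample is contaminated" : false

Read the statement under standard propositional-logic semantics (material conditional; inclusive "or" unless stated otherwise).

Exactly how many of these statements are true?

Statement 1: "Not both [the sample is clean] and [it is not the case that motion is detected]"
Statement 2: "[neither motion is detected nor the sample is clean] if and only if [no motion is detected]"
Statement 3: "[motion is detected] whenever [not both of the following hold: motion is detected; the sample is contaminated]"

0

Statement 1: This is ¬L ↑ ¬P.

¬L = ¬F = T
¬P = ¬F = T
¬L ↑ ¬P = T ↑ T = F
So Statement 1 is false.

Statement 2: This is (P ↓ ¬L) ↔ ¬P.

¬L = ¬F = T
P ↓ ¬L = F ↓ T = F
¬P = ¬F = T
(P ↓ ¬L) ↔ ¬P = F ↔ T = F
So Statement 2 is false.

Statement 3: In symbols: (P ↑ L) → P

P ↑ L = F ↑ F = T
(P ↑ L) → P = T → F = F
Hence Statement 3 is false.

0 of the 3 statements are true (none).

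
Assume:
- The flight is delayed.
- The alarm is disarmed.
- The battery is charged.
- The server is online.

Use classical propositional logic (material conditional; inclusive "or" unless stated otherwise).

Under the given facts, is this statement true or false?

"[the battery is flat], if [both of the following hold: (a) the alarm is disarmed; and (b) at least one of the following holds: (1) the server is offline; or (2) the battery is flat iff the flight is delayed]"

The statement is true.

Let U = "the alarm is armed" (F), S = "the server is online" (T), R = "the battery is charged" (T), P = "the flight is delayed" (T).
This is (~U & (~S | (~R <-> P))) -> ~R.

~U = ~F = T
~S = ~T = F
~R = ~T = F
~R <-> P = F <-> T = F
~S | (~R <-> P) = F | F = F
~U & (~S | (~R <-> P)) = T & F = F
~R = ~T = F
(~U & (~S | (~R <-> P))) -> ~R = F -> F = T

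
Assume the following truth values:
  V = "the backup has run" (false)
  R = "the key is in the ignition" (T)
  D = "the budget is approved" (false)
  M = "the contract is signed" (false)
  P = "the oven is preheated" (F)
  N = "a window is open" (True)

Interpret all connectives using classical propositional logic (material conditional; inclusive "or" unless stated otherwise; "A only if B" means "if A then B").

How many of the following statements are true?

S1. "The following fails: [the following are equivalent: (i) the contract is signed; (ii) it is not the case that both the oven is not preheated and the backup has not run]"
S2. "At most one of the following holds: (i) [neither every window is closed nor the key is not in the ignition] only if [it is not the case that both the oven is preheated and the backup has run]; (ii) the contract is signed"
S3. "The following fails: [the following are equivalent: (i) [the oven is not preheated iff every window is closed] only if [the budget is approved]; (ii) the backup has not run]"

S1: In symbols: ~(M <-> (~P nand ~V))

~P = ~F = T
~V = ~F = T
~P nand ~V = T nand T = F
M <-> (~P nand ~V) = F <-> F = T
~(M <-> (~P nand ~V)) = ~T = F
Thus S1 is false.

S2: Parsed as ((~N nor ~R) -> (P nand V)) nand M

~N = ~T = F
~R = ~T = F
~N nor ~R = F nor F = T
P nand V = F nand F = T
(~N nor ~R) -> (P nand V) = T -> T = T
((~N nor ~R) -> (P nand V)) nand M = T nand F = T
Thus S2 is true.

S3: This is ~(((~P <-> ~N) -> D) <-> ~V).

~P = ~F = T
~N = ~T = F
~P <-> ~N = T <-> F = F
(~P <-> ~N) -> D = F -> F = T
~V = ~F = T
((~P <-> ~N) -> D) <-> ~V = T <-> T = T
~(((~P <-> ~N) -> D) <-> ~V) = ~T = F
Thus S3 is false.

Count: 1.

1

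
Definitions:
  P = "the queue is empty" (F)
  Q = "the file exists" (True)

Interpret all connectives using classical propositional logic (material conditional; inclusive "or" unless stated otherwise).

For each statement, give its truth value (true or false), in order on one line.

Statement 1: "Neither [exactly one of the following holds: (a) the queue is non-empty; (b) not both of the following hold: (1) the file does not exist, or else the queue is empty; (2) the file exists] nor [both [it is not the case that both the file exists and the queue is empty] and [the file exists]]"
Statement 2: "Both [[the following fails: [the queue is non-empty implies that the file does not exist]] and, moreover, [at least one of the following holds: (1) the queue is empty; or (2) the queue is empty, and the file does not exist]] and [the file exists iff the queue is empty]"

Statement 1: This is (not P xor ((not Q or P) nand Q)) nor ((Q nand P) and Q).

not P = not False = True
not Q = not True = False
not Q or P = False or False = False
(not Q or P) nand Q = False nand True = True
not P xor ((not Q or P) nand Q) = True xor True = False
Q nand P = True nand False = True
(Q nand P) and Q = True and True = True
(not P xor ((not Q or P) nand Q)) nor ((Q nand P) and Q) = False nor True = False
Hence Statement 1 is false.

Statement 2: In symbols: (not (not P -> not Q) and (P or (P and not Q))) and (Q iff P)

not P = not False = True
not Q = not True = False
not P -> not Q = True -> False = False
not (not P -> not Q) = not False = True
not Q = not True = False
P and not Q = False and False = False
P or (P and not Q) = False or False = False
not (not P -> not Q) and (P or (P and not Q)) = True and False = False
Q iff P = True iff False = False
(not (not P -> not Q) and (P or (P and not Q))) and (Q iff P) = False and False = False
Hence Statement 2 is false.

Statement 1 F / Statement 2 F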